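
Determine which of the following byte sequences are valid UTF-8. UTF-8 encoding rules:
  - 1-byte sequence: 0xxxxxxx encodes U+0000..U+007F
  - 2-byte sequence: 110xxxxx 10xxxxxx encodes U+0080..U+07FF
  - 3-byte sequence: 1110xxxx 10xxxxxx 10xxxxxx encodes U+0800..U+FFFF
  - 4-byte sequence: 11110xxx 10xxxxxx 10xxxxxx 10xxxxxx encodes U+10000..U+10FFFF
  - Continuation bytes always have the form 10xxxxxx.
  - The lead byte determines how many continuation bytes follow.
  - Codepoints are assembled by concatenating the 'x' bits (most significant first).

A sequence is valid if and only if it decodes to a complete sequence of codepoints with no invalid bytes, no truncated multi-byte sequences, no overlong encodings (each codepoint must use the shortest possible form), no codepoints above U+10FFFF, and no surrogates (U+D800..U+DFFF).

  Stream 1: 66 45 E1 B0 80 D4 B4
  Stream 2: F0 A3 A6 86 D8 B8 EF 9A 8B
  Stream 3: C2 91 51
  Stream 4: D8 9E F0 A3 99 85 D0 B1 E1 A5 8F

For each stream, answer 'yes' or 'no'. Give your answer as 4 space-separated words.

Answer: yes yes yes yes

Derivation:
Stream 1: decodes cleanly. VALID
Stream 2: decodes cleanly. VALID
Stream 3: decodes cleanly. VALID
Stream 4: decodes cleanly. VALID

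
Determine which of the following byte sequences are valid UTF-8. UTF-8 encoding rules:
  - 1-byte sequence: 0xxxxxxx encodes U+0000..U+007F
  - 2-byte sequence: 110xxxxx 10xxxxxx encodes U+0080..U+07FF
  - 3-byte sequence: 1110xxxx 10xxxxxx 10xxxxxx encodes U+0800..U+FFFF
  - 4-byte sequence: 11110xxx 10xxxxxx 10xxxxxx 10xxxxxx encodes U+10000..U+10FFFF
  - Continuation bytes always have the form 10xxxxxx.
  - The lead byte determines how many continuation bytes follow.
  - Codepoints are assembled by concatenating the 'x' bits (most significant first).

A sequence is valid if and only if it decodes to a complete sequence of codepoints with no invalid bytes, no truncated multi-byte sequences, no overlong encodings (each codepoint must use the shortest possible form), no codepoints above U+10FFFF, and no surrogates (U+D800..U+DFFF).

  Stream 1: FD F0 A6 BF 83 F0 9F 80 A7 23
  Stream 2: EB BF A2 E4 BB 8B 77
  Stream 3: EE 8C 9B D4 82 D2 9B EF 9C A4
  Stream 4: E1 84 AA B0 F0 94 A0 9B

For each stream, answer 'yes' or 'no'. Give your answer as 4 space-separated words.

Stream 1: error at byte offset 0. INVALID
Stream 2: decodes cleanly. VALID
Stream 3: decodes cleanly. VALID
Stream 4: error at byte offset 3. INVALID

Answer: no yes yes no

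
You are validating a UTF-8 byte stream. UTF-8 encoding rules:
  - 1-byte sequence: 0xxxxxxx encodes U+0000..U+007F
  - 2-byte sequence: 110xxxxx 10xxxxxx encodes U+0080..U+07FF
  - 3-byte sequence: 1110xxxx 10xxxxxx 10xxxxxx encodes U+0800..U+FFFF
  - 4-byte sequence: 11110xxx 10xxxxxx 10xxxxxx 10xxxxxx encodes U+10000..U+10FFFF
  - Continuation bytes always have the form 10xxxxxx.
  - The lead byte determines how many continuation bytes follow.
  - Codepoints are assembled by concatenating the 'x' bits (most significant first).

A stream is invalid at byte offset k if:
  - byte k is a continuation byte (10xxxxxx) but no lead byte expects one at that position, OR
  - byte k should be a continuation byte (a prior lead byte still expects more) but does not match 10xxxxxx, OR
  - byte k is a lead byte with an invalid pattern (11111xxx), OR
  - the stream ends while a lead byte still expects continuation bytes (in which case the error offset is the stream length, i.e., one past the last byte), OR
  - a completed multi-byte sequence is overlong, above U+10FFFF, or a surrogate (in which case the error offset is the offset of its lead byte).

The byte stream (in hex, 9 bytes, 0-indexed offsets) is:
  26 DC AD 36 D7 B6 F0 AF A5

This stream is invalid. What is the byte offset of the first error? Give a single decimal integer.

Answer: 9

Derivation:
Byte[0]=26: 1-byte ASCII. cp=U+0026
Byte[1]=DC: 2-byte lead, need 1 cont bytes. acc=0x1C
Byte[2]=AD: continuation. acc=(acc<<6)|0x2D=0x72D
Completed: cp=U+072D (starts at byte 1)
Byte[3]=36: 1-byte ASCII. cp=U+0036
Byte[4]=D7: 2-byte lead, need 1 cont bytes. acc=0x17
Byte[5]=B6: continuation. acc=(acc<<6)|0x36=0x5F6
Completed: cp=U+05F6 (starts at byte 4)
Byte[6]=F0: 4-byte lead, need 3 cont bytes. acc=0x0
Byte[7]=AF: continuation. acc=(acc<<6)|0x2F=0x2F
Byte[8]=A5: continuation. acc=(acc<<6)|0x25=0xBE5
Byte[9]: stream ended, expected continuation. INVALID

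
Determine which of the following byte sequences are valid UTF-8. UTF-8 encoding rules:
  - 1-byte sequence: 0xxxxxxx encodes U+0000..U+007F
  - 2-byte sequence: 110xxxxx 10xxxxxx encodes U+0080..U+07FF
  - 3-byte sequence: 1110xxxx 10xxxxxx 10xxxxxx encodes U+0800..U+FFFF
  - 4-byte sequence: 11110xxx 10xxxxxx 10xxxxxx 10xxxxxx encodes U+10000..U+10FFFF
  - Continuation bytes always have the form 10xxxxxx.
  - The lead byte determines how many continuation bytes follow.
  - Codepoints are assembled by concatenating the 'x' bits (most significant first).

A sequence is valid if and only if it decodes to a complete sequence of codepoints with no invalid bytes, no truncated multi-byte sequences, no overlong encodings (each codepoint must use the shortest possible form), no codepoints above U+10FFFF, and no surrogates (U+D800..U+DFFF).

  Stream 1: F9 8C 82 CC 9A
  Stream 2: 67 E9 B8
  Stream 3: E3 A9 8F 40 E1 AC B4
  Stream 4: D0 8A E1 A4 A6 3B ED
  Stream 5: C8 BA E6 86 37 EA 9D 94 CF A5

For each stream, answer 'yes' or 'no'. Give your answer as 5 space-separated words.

Answer: no no yes no no

Derivation:
Stream 1: error at byte offset 0. INVALID
Stream 2: error at byte offset 3. INVALID
Stream 3: decodes cleanly. VALID
Stream 4: error at byte offset 7. INVALID
Stream 5: error at byte offset 4. INVALID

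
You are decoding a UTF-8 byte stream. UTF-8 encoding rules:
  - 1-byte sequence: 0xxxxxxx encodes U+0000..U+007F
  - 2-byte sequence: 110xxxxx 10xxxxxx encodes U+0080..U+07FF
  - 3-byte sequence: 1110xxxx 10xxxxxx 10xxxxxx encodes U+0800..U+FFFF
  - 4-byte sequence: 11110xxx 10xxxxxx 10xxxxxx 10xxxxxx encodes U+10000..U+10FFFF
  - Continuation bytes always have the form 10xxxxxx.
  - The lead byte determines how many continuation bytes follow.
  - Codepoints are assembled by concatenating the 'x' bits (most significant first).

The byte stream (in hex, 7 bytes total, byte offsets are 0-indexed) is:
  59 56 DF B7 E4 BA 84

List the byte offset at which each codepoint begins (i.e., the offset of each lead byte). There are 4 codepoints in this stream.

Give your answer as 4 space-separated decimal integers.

Answer: 0 1 2 4

Derivation:
Byte[0]=59: 1-byte ASCII. cp=U+0059
Byte[1]=56: 1-byte ASCII. cp=U+0056
Byte[2]=DF: 2-byte lead, need 1 cont bytes. acc=0x1F
Byte[3]=B7: continuation. acc=(acc<<6)|0x37=0x7F7
Completed: cp=U+07F7 (starts at byte 2)
Byte[4]=E4: 3-byte lead, need 2 cont bytes. acc=0x4
Byte[5]=BA: continuation. acc=(acc<<6)|0x3A=0x13A
Byte[6]=84: continuation. acc=(acc<<6)|0x04=0x4E84
Completed: cp=U+4E84 (starts at byte 4)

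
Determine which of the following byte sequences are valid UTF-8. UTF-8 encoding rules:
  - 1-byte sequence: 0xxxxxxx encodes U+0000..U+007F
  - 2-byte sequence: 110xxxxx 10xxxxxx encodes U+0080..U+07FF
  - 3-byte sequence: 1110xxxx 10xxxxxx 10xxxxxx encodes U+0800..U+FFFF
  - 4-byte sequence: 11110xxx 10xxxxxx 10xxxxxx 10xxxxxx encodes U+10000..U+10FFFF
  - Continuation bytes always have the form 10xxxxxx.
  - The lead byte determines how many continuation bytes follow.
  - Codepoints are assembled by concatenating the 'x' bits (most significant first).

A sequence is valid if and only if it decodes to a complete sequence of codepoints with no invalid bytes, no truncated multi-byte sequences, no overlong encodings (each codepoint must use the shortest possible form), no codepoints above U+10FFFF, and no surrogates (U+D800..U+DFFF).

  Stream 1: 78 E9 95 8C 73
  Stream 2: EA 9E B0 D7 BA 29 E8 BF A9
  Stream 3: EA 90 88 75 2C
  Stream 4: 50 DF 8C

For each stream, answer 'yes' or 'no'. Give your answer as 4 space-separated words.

Answer: yes yes yes yes

Derivation:
Stream 1: decodes cleanly. VALID
Stream 2: decodes cleanly. VALID
Stream 3: decodes cleanly. VALID
Stream 4: decodes cleanly. VALID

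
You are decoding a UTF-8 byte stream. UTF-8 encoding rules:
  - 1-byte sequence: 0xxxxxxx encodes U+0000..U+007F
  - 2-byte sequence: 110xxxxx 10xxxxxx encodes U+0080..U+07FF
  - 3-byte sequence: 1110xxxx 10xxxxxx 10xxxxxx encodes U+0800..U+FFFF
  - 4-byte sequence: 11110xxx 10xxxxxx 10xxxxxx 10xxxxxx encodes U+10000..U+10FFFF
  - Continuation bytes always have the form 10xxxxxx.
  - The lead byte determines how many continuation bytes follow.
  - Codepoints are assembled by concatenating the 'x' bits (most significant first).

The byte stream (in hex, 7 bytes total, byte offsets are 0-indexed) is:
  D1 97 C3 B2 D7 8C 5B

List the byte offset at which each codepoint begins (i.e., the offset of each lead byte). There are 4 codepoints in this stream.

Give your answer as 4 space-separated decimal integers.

Byte[0]=D1: 2-byte lead, need 1 cont bytes. acc=0x11
Byte[1]=97: continuation. acc=(acc<<6)|0x17=0x457
Completed: cp=U+0457 (starts at byte 0)
Byte[2]=C3: 2-byte lead, need 1 cont bytes. acc=0x3
Byte[3]=B2: continuation. acc=(acc<<6)|0x32=0xF2
Completed: cp=U+00F2 (starts at byte 2)
Byte[4]=D7: 2-byte lead, need 1 cont bytes. acc=0x17
Byte[5]=8C: continuation. acc=(acc<<6)|0x0C=0x5CC
Completed: cp=U+05CC (starts at byte 4)
Byte[6]=5B: 1-byte ASCII. cp=U+005B

Answer: 0 2 4 6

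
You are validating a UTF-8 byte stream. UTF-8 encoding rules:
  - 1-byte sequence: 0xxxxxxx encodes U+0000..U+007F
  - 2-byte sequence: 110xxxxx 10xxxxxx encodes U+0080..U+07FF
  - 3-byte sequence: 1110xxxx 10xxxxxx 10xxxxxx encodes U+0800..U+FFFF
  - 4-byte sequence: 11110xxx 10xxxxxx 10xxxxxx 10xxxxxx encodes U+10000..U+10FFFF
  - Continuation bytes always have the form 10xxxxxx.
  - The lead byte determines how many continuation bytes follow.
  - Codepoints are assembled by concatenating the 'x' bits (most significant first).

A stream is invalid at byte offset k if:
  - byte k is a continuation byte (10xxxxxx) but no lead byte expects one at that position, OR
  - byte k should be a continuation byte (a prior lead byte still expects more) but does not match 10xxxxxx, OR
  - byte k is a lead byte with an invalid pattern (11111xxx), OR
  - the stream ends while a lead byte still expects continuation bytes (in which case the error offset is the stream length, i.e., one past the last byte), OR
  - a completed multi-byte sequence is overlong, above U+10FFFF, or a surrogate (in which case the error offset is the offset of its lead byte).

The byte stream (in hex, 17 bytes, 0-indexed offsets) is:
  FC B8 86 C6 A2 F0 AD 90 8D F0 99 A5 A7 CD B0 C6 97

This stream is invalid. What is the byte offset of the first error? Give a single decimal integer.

Byte[0]=FC: INVALID lead byte (not 0xxx/110x/1110/11110)

Answer: 0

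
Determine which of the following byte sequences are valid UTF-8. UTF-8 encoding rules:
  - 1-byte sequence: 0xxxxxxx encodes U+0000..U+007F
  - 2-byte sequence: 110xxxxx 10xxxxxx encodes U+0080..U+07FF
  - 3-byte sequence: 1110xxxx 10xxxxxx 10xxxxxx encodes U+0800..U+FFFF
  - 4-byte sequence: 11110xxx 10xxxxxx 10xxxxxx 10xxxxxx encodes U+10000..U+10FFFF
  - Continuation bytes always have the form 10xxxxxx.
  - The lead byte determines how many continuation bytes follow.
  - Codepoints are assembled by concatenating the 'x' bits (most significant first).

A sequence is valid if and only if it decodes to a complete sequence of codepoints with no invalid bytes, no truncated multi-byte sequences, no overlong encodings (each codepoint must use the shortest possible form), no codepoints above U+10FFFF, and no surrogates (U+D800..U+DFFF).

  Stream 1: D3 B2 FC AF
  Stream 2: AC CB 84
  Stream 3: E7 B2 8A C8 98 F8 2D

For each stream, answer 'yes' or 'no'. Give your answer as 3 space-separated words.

Stream 1: error at byte offset 2. INVALID
Stream 2: error at byte offset 0. INVALID
Stream 3: error at byte offset 5. INVALID

Answer: no no no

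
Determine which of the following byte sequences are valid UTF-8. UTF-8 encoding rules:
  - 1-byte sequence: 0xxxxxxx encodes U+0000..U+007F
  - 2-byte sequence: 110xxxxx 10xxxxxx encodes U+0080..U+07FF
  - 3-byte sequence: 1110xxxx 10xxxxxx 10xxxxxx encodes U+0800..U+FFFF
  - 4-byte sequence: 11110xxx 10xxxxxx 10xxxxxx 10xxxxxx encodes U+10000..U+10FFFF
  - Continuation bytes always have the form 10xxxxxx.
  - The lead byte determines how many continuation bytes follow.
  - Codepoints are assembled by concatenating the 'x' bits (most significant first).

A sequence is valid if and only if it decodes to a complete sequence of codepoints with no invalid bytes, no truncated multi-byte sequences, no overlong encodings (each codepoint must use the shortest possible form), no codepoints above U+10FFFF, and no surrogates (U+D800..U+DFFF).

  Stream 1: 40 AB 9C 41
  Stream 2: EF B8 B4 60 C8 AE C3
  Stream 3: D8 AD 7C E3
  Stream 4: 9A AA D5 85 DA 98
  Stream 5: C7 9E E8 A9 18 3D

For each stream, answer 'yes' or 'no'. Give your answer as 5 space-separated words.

Stream 1: error at byte offset 1. INVALID
Stream 2: error at byte offset 7. INVALID
Stream 3: error at byte offset 4. INVALID
Stream 4: error at byte offset 0. INVALID
Stream 5: error at byte offset 4. INVALID

Answer: no no no no no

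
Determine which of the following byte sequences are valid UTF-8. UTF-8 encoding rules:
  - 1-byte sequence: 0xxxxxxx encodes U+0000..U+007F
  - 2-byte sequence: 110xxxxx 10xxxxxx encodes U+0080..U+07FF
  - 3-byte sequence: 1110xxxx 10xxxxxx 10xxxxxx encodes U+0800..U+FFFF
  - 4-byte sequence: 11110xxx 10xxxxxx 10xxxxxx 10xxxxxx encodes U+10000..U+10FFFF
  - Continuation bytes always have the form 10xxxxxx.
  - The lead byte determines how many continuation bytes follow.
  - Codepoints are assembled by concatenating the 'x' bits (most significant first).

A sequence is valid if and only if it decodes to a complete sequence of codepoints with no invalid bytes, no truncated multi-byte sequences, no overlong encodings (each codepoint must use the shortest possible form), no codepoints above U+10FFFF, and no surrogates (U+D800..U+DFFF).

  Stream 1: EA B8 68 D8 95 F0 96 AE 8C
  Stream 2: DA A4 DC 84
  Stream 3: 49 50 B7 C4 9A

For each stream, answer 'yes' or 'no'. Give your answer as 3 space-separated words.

Answer: no yes no

Derivation:
Stream 1: error at byte offset 2. INVALID
Stream 2: decodes cleanly. VALID
Stream 3: error at byte offset 2. INVALID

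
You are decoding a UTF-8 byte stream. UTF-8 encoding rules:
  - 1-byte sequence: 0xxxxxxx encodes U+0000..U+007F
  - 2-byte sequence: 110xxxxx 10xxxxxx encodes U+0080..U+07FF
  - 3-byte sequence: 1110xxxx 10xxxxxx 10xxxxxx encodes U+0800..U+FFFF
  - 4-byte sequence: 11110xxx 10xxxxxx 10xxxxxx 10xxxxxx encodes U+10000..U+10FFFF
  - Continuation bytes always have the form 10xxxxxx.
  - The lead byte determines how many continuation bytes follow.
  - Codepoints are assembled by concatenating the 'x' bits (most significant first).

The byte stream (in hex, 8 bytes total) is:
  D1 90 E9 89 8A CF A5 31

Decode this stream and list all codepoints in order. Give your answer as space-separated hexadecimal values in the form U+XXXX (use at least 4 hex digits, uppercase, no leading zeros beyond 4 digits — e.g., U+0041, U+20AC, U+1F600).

Byte[0]=D1: 2-byte lead, need 1 cont bytes. acc=0x11
Byte[1]=90: continuation. acc=(acc<<6)|0x10=0x450
Completed: cp=U+0450 (starts at byte 0)
Byte[2]=E9: 3-byte lead, need 2 cont bytes. acc=0x9
Byte[3]=89: continuation. acc=(acc<<6)|0x09=0x249
Byte[4]=8A: continuation. acc=(acc<<6)|0x0A=0x924A
Completed: cp=U+924A (starts at byte 2)
Byte[5]=CF: 2-byte lead, need 1 cont bytes. acc=0xF
Byte[6]=A5: continuation. acc=(acc<<6)|0x25=0x3E5
Completed: cp=U+03E5 (starts at byte 5)
Byte[7]=31: 1-byte ASCII. cp=U+0031

Answer: U+0450 U+924A U+03E5 U+0031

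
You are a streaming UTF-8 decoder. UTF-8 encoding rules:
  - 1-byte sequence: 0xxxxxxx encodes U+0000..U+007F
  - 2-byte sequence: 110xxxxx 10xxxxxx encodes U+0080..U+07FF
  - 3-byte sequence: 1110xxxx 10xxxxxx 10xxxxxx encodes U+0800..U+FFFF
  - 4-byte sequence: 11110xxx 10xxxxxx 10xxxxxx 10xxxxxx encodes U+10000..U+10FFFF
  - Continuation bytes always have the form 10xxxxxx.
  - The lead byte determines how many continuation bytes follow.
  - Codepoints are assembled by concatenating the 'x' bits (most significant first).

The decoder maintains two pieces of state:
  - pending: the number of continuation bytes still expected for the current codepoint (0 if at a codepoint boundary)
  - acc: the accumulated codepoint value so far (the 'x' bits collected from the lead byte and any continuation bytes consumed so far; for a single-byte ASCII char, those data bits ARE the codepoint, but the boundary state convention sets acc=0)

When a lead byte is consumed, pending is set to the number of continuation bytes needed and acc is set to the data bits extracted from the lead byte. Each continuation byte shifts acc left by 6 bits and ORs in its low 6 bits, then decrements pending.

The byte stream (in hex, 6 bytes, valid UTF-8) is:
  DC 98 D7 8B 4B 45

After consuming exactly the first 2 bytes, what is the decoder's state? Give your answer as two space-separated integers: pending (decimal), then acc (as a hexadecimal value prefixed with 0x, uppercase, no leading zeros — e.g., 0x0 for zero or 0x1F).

Byte[0]=DC: 2-byte lead. pending=1, acc=0x1C
Byte[1]=98: continuation. acc=(acc<<6)|0x18=0x718, pending=0

Answer: 0 0x718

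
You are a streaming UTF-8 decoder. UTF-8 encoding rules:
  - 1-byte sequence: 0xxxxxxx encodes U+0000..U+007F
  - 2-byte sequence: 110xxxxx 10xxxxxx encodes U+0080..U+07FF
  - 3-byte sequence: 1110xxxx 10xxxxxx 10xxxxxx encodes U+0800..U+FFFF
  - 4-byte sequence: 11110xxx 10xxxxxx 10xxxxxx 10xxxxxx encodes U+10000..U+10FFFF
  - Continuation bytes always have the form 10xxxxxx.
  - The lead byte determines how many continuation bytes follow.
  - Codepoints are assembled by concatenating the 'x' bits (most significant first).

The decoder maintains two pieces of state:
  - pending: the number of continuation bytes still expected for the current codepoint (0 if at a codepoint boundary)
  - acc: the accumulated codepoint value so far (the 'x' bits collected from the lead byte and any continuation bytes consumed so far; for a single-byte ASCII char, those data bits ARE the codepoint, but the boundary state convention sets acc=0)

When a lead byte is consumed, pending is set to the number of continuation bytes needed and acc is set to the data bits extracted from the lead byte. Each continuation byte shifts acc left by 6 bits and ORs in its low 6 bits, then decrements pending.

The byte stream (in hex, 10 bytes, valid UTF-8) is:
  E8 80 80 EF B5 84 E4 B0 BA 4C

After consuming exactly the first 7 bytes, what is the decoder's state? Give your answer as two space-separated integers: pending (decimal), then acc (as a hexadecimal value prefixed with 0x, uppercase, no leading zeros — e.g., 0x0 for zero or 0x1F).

Answer: 2 0x4

Derivation:
Byte[0]=E8: 3-byte lead. pending=2, acc=0x8
Byte[1]=80: continuation. acc=(acc<<6)|0x00=0x200, pending=1
Byte[2]=80: continuation. acc=(acc<<6)|0x00=0x8000, pending=0
Byte[3]=EF: 3-byte lead. pending=2, acc=0xF
Byte[4]=B5: continuation. acc=(acc<<6)|0x35=0x3F5, pending=1
Byte[5]=84: continuation. acc=(acc<<6)|0x04=0xFD44, pending=0
Byte[6]=E4: 3-byte lead. pending=2, acc=0x4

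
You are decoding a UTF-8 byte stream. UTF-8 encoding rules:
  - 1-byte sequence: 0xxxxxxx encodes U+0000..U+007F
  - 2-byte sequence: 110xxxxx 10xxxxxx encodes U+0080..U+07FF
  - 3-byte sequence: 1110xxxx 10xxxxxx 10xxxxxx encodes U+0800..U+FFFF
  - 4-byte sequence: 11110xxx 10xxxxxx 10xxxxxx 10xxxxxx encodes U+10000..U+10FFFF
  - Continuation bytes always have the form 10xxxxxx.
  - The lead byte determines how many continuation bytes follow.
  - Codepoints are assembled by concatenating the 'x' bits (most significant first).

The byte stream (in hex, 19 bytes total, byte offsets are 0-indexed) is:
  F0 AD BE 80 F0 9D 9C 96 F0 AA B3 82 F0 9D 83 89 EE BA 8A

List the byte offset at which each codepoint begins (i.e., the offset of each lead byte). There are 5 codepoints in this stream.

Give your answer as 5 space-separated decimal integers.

Answer: 0 4 8 12 16

Derivation:
Byte[0]=F0: 4-byte lead, need 3 cont bytes. acc=0x0
Byte[1]=AD: continuation. acc=(acc<<6)|0x2D=0x2D
Byte[2]=BE: continuation. acc=(acc<<6)|0x3E=0xB7E
Byte[3]=80: continuation. acc=(acc<<6)|0x00=0x2DF80
Completed: cp=U+2DF80 (starts at byte 0)
Byte[4]=F0: 4-byte lead, need 3 cont bytes. acc=0x0
Byte[5]=9D: continuation. acc=(acc<<6)|0x1D=0x1D
Byte[6]=9C: continuation. acc=(acc<<6)|0x1C=0x75C
Byte[7]=96: continuation. acc=(acc<<6)|0x16=0x1D716
Completed: cp=U+1D716 (starts at byte 4)
Byte[8]=F0: 4-byte lead, need 3 cont bytes. acc=0x0
Byte[9]=AA: continuation. acc=(acc<<6)|0x2A=0x2A
Byte[10]=B3: continuation. acc=(acc<<6)|0x33=0xAB3
Byte[11]=82: continuation. acc=(acc<<6)|0x02=0x2ACC2
Completed: cp=U+2ACC2 (starts at byte 8)
Byte[12]=F0: 4-byte lead, need 3 cont bytes. acc=0x0
Byte[13]=9D: continuation. acc=(acc<<6)|0x1D=0x1D
Byte[14]=83: continuation. acc=(acc<<6)|0x03=0x743
Byte[15]=89: continuation. acc=(acc<<6)|0x09=0x1D0C9
Completed: cp=U+1D0C9 (starts at byte 12)
Byte[16]=EE: 3-byte lead, need 2 cont bytes. acc=0xE
Byte[17]=BA: continuation. acc=(acc<<6)|0x3A=0x3BA
Byte[18]=8A: continuation. acc=(acc<<6)|0x0A=0xEE8A
Completed: cp=U+EE8A (starts at byte 16)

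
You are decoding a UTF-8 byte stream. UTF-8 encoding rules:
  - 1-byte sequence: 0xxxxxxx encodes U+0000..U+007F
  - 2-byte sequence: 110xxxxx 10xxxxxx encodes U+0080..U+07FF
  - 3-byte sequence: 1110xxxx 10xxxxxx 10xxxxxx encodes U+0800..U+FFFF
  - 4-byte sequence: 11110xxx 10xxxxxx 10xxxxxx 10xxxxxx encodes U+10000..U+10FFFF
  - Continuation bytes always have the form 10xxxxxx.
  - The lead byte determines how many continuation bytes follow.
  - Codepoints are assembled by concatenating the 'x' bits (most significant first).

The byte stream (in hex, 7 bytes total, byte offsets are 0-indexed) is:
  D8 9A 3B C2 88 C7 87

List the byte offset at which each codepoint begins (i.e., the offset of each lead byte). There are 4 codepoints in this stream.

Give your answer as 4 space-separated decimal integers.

Byte[0]=D8: 2-byte lead, need 1 cont bytes. acc=0x18
Byte[1]=9A: continuation. acc=(acc<<6)|0x1A=0x61A
Completed: cp=U+061A (starts at byte 0)
Byte[2]=3B: 1-byte ASCII. cp=U+003B
Byte[3]=C2: 2-byte lead, need 1 cont bytes. acc=0x2
Byte[4]=88: continuation. acc=(acc<<6)|0x08=0x88
Completed: cp=U+0088 (starts at byte 3)
Byte[5]=C7: 2-byte lead, need 1 cont bytes. acc=0x7
Byte[6]=87: continuation. acc=(acc<<6)|0x07=0x1C7
Completed: cp=U+01C7 (starts at byte 5)

Answer: 0 2 3 5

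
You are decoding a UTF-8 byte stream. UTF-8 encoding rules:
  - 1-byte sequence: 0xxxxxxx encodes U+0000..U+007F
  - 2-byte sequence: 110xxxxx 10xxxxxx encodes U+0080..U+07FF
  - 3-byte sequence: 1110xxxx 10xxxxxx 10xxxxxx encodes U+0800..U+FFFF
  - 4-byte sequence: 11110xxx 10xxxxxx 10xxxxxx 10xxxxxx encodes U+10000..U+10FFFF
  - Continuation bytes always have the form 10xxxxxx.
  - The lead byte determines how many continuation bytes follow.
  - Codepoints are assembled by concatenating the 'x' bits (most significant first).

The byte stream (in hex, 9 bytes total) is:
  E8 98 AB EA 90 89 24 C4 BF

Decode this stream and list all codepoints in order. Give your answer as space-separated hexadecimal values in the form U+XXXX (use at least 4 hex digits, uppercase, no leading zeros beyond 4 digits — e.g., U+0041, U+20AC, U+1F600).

Answer: U+862B U+A409 U+0024 U+013F

Derivation:
Byte[0]=E8: 3-byte lead, need 2 cont bytes. acc=0x8
Byte[1]=98: continuation. acc=(acc<<6)|0x18=0x218
Byte[2]=AB: continuation. acc=(acc<<6)|0x2B=0x862B
Completed: cp=U+862B (starts at byte 0)
Byte[3]=EA: 3-byte lead, need 2 cont bytes. acc=0xA
Byte[4]=90: continuation. acc=(acc<<6)|0x10=0x290
Byte[5]=89: continuation. acc=(acc<<6)|0x09=0xA409
Completed: cp=U+A409 (starts at byte 3)
Byte[6]=24: 1-byte ASCII. cp=U+0024
Byte[7]=C4: 2-byte lead, need 1 cont bytes. acc=0x4
Byte[8]=BF: continuation. acc=(acc<<6)|0x3F=0x13F
Completed: cp=U+013F (starts at byte 7)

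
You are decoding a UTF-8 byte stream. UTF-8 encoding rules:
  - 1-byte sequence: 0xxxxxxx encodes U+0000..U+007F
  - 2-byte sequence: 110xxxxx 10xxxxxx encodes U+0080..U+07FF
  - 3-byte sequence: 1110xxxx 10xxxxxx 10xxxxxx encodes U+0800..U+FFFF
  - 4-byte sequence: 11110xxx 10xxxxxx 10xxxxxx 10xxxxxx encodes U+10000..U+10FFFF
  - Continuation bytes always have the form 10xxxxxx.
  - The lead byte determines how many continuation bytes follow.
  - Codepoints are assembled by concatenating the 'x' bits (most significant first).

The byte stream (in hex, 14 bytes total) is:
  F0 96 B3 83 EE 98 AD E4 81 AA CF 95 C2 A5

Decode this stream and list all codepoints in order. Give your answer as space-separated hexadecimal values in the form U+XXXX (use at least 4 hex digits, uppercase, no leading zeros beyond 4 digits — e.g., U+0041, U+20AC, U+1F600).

Byte[0]=F0: 4-byte lead, need 3 cont bytes. acc=0x0
Byte[1]=96: continuation. acc=(acc<<6)|0x16=0x16
Byte[2]=B3: continuation. acc=(acc<<6)|0x33=0x5B3
Byte[3]=83: continuation. acc=(acc<<6)|0x03=0x16CC3
Completed: cp=U+16CC3 (starts at byte 0)
Byte[4]=EE: 3-byte lead, need 2 cont bytes. acc=0xE
Byte[5]=98: continuation. acc=(acc<<6)|0x18=0x398
Byte[6]=AD: continuation. acc=(acc<<6)|0x2D=0xE62D
Completed: cp=U+E62D (starts at byte 4)
Byte[7]=E4: 3-byte lead, need 2 cont bytes. acc=0x4
Byte[8]=81: continuation. acc=(acc<<6)|0x01=0x101
Byte[9]=AA: continuation. acc=(acc<<6)|0x2A=0x406A
Completed: cp=U+406A (starts at byte 7)
Byte[10]=CF: 2-byte lead, need 1 cont bytes. acc=0xF
Byte[11]=95: continuation. acc=(acc<<6)|0x15=0x3D5
Completed: cp=U+03D5 (starts at byte 10)
Byte[12]=C2: 2-byte lead, need 1 cont bytes. acc=0x2
Byte[13]=A5: continuation. acc=(acc<<6)|0x25=0xA5
Completed: cp=U+00A5 (starts at byte 12)

Answer: U+16CC3 U+E62D U+406A U+03D5 U+00A5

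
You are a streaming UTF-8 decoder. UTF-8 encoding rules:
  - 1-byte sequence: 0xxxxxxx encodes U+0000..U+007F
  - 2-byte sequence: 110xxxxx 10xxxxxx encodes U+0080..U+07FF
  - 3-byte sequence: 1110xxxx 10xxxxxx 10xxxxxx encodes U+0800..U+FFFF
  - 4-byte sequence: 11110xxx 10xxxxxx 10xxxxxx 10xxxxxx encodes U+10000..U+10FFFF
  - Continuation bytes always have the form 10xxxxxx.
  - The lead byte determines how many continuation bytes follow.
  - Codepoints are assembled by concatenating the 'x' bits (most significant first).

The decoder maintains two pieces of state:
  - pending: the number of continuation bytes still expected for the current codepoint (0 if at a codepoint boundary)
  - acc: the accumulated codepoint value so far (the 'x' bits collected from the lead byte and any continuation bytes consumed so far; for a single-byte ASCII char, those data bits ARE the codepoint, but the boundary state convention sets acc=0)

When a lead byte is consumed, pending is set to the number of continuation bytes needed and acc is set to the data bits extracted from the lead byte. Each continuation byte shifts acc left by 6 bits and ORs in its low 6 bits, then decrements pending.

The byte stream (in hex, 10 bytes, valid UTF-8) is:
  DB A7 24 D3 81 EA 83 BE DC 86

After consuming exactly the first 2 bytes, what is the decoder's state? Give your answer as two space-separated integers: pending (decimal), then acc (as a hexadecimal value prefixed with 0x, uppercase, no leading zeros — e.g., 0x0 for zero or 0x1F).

Answer: 0 0x6E7

Derivation:
Byte[0]=DB: 2-byte lead. pending=1, acc=0x1B
Byte[1]=A7: continuation. acc=(acc<<6)|0x27=0x6E7, pending=0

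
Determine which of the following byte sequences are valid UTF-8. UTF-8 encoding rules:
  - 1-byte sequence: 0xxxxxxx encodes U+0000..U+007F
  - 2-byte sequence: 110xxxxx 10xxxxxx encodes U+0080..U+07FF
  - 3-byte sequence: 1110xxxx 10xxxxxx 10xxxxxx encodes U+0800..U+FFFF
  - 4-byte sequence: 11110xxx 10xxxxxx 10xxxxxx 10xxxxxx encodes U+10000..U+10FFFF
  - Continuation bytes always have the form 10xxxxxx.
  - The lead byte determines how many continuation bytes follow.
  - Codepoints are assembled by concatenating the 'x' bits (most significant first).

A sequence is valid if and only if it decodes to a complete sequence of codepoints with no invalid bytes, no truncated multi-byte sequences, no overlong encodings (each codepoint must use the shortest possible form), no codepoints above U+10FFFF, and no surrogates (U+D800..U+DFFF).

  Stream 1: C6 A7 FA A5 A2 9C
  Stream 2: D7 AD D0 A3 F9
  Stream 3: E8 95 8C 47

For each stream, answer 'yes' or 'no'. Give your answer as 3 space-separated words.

Stream 1: error at byte offset 2. INVALID
Stream 2: error at byte offset 4. INVALID
Stream 3: decodes cleanly. VALID

Answer: no no yes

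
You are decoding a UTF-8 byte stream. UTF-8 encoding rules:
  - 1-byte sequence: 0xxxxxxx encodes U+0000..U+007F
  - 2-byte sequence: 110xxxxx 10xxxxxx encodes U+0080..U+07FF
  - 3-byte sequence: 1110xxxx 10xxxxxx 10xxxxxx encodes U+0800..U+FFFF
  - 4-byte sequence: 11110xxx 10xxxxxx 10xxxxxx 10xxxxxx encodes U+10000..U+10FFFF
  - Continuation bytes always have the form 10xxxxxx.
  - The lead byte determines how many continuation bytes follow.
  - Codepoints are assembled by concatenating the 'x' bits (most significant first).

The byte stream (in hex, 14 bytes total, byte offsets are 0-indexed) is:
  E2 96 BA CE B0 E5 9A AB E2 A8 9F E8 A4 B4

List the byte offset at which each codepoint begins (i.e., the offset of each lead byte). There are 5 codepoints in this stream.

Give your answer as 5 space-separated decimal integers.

Answer: 0 3 5 8 11

Derivation:
Byte[0]=E2: 3-byte lead, need 2 cont bytes. acc=0x2
Byte[1]=96: continuation. acc=(acc<<6)|0x16=0x96
Byte[2]=BA: continuation. acc=(acc<<6)|0x3A=0x25BA
Completed: cp=U+25BA (starts at byte 0)
Byte[3]=CE: 2-byte lead, need 1 cont bytes. acc=0xE
Byte[4]=B0: continuation. acc=(acc<<6)|0x30=0x3B0
Completed: cp=U+03B0 (starts at byte 3)
Byte[5]=E5: 3-byte lead, need 2 cont bytes. acc=0x5
Byte[6]=9A: continuation. acc=(acc<<6)|0x1A=0x15A
Byte[7]=AB: continuation. acc=(acc<<6)|0x2B=0x56AB
Completed: cp=U+56AB (starts at byte 5)
Byte[8]=E2: 3-byte lead, need 2 cont bytes. acc=0x2
Byte[9]=A8: continuation. acc=(acc<<6)|0x28=0xA8
Byte[10]=9F: continuation. acc=(acc<<6)|0x1F=0x2A1F
Completed: cp=U+2A1F (starts at byte 8)
Byte[11]=E8: 3-byte lead, need 2 cont bytes. acc=0x8
Byte[12]=A4: continuation. acc=(acc<<6)|0x24=0x224
Byte[13]=B4: continuation. acc=(acc<<6)|0x34=0x8934
Completed: cp=U+8934 (starts at byte 11)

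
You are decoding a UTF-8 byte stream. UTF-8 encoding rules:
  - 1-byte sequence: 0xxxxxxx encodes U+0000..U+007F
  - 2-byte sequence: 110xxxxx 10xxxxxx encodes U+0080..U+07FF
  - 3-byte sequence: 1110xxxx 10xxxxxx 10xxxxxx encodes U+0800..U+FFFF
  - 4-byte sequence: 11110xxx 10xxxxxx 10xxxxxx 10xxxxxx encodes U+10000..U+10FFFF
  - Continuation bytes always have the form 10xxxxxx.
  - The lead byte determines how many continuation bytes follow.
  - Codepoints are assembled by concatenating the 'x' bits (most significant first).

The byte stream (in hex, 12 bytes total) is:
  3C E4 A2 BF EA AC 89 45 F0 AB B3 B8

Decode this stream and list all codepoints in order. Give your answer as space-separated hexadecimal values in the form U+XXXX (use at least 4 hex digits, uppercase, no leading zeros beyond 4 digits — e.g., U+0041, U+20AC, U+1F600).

Byte[0]=3C: 1-byte ASCII. cp=U+003C
Byte[1]=E4: 3-byte lead, need 2 cont bytes. acc=0x4
Byte[2]=A2: continuation. acc=(acc<<6)|0x22=0x122
Byte[3]=BF: continuation. acc=(acc<<6)|0x3F=0x48BF
Completed: cp=U+48BF (starts at byte 1)
Byte[4]=EA: 3-byte lead, need 2 cont bytes. acc=0xA
Byte[5]=AC: continuation. acc=(acc<<6)|0x2C=0x2AC
Byte[6]=89: continuation. acc=(acc<<6)|0x09=0xAB09
Completed: cp=U+AB09 (starts at byte 4)
Byte[7]=45: 1-byte ASCII. cp=U+0045
Byte[8]=F0: 4-byte lead, need 3 cont bytes. acc=0x0
Byte[9]=AB: continuation. acc=(acc<<6)|0x2B=0x2B
Byte[10]=B3: continuation. acc=(acc<<6)|0x33=0xAF3
Byte[11]=B8: continuation. acc=(acc<<6)|0x38=0x2BCF8
Completed: cp=U+2BCF8 (starts at byte 8)

Answer: U+003C U+48BF U+AB09 U+0045 U+2BCF8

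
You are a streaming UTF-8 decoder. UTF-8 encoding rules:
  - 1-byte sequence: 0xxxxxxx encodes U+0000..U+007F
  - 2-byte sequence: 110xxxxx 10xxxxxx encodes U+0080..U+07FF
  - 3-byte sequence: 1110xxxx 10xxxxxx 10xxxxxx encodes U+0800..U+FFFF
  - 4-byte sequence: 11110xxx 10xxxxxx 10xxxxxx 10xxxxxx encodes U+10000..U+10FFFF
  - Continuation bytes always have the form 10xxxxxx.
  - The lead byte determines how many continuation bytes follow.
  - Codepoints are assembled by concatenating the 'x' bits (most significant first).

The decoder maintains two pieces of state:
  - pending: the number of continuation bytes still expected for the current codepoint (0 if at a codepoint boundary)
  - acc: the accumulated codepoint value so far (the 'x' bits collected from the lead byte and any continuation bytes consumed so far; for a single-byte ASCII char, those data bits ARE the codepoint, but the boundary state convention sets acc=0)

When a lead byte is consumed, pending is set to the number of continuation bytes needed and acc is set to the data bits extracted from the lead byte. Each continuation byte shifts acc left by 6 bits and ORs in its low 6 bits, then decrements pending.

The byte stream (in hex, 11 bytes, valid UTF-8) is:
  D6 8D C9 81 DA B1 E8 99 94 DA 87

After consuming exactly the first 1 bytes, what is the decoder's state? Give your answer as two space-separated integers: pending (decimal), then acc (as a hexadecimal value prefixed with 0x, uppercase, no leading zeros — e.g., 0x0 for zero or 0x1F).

Answer: 1 0x16

Derivation:
Byte[0]=D6: 2-byte lead. pending=1, acc=0x16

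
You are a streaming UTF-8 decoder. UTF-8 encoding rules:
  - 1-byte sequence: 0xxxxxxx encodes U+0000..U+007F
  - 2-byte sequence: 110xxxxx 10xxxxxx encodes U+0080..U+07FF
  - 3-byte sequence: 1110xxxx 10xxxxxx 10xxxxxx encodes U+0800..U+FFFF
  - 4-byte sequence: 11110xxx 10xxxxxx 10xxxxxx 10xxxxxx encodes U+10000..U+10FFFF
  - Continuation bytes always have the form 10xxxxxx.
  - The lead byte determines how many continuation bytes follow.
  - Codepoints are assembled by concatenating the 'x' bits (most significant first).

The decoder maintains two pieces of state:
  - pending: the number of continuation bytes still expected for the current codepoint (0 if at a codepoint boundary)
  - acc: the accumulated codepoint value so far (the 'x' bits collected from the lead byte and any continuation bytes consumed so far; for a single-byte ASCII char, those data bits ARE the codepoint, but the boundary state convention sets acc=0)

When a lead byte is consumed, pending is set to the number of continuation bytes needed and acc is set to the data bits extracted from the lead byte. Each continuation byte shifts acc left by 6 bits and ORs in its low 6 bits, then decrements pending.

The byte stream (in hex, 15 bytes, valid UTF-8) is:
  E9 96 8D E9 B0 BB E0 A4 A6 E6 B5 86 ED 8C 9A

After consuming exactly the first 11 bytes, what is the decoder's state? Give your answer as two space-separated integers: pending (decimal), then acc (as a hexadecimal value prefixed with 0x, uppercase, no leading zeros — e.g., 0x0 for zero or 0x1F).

Byte[0]=E9: 3-byte lead. pending=2, acc=0x9
Byte[1]=96: continuation. acc=(acc<<6)|0x16=0x256, pending=1
Byte[2]=8D: continuation. acc=(acc<<6)|0x0D=0x958D, pending=0
Byte[3]=E9: 3-byte lead. pending=2, acc=0x9
Byte[4]=B0: continuation. acc=(acc<<6)|0x30=0x270, pending=1
Byte[5]=BB: continuation. acc=(acc<<6)|0x3B=0x9C3B, pending=0
Byte[6]=E0: 3-byte lead. pending=2, acc=0x0
Byte[7]=A4: continuation. acc=(acc<<6)|0x24=0x24, pending=1
Byte[8]=A6: continuation. acc=(acc<<6)|0x26=0x926, pending=0
Byte[9]=E6: 3-byte lead. pending=2, acc=0x6
Byte[10]=B5: continuation. acc=(acc<<6)|0x35=0x1B5, pending=1

Answer: 1 0x1B5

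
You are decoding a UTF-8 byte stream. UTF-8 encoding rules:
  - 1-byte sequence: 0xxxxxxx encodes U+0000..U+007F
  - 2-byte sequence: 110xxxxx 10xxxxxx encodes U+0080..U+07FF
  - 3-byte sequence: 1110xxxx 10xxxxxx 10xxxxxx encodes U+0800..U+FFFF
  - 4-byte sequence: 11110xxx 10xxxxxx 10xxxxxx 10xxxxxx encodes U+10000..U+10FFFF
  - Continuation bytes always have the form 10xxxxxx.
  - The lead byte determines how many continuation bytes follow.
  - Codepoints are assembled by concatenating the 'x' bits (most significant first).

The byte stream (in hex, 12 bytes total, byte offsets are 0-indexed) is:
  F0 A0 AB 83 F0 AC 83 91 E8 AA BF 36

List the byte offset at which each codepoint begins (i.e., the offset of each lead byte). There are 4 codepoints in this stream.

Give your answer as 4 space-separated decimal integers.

Byte[0]=F0: 4-byte lead, need 3 cont bytes. acc=0x0
Byte[1]=A0: continuation. acc=(acc<<6)|0x20=0x20
Byte[2]=AB: continuation. acc=(acc<<6)|0x2B=0x82B
Byte[3]=83: continuation. acc=(acc<<6)|0x03=0x20AC3
Completed: cp=U+20AC3 (starts at byte 0)
Byte[4]=F0: 4-byte lead, need 3 cont bytes. acc=0x0
Byte[5]=AC: continuation. acc=(acc<<6)|0x2C=0x2C
Byte[6]=83: continuation. acc=(acc<<6)|0x03=0xB03
Byte[7]=91: continuation. acc=(acc<<6)|0x11=0x2C0D1
Completed: cp=U+2C0D1 (starts at byte 4)
Byte[8]=E8: 3-byte lead, need 2 cont bytes. acc=0x8
Byte[9]=AA: continuation. acc=(acc<<6)|0x2A=0x22A
Byte[10]=BF: continuation. acc=(acc<<6)|0x3F=0x8ABF
Completed: cp=U+8ABF (starts at byte 8)
Byte[11]=36: 1-byte ASCII. cp=U+0036

Answer: 0 4 8 11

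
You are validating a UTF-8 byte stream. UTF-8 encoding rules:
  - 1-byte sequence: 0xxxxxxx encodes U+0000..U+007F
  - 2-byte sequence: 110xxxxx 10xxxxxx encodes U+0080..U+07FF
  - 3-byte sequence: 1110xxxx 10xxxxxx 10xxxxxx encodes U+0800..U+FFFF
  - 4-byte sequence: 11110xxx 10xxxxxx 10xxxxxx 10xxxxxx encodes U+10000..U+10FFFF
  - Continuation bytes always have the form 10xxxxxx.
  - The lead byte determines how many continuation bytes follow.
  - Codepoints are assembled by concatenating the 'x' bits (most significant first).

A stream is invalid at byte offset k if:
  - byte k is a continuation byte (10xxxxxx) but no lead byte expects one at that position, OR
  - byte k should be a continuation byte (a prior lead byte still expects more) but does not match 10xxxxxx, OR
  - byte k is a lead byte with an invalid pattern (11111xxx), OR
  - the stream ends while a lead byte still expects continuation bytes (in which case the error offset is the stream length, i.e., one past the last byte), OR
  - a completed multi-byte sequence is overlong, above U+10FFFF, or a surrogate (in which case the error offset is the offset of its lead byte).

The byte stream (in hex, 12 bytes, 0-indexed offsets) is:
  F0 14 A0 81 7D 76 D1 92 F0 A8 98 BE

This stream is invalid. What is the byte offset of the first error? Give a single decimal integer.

Byte[0]=F0: 4-byte lead, need 3 cont bytes. acc=0x0
Byte[1]=14: expected 10xxxxxx continuation. INVALID

Answer: 1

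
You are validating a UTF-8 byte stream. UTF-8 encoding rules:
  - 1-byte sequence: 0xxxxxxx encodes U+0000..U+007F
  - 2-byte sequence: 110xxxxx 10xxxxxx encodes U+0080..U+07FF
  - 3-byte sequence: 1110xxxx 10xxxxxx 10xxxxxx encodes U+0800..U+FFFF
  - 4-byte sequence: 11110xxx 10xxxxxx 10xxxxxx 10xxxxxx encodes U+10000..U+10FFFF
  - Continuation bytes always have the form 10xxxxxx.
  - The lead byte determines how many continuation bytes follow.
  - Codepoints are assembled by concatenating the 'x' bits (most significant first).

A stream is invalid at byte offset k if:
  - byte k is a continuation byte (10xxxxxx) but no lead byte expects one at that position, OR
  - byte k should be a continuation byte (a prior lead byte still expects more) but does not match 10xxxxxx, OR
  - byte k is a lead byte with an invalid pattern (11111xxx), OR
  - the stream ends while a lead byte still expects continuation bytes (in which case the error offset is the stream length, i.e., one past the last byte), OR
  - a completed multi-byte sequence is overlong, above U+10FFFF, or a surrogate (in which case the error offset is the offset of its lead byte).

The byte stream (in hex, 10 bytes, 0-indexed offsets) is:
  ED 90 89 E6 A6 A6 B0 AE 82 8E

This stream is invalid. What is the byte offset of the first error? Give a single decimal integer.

Answer: 6

Derivation:
Byte[0]=ED: 3-byte lead, need 2 cont bytes. acc=0xD
Byte[1]=90: continuation. acc=(acc<<6)|0x10=0x350
Byte[2]=89: continuation. acc=(acc<<6)|0x09=0xD409
Completed: cp=U+D409 (starts at byte 0)
Byte[3]=E6: 3-byte lead, need 2 cont bytes. acc=0x6
Byte[4]=A6: continuation. acc=(acc<<6)|0x26=0x1A6
Byte[5]=A6: continuation. acc=(acc<<6)|0x26=0x69A6
Completed: cp=U+69A6 (starts at byte 3)
Byte[6]=B0: INVALID lead byte (not 0xxx/110x/1110/11110)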